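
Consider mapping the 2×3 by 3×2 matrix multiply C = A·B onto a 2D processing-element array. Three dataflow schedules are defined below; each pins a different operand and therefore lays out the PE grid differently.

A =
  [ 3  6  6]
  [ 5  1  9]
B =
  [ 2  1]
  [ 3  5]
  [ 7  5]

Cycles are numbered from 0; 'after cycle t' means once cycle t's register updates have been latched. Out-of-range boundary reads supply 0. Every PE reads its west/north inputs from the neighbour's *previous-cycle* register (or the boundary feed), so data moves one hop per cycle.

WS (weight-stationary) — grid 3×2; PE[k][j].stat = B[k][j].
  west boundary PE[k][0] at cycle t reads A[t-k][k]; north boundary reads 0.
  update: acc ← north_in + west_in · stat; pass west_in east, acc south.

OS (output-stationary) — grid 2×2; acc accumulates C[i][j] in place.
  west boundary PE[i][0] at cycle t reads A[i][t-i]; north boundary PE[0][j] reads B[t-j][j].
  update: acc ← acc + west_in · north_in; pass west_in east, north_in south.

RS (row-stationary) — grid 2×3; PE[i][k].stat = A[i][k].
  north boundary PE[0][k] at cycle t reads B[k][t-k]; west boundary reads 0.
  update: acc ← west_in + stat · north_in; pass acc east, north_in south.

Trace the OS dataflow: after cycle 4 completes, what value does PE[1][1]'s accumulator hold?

OS on a 2×2 grid — tracing PE[1][1] and its feeders:
  cycle 0: PE[0][1] → acc 0, east 0, south 0
  cycle 0: PE[1][0] → acc 0, east 0, south 0
  cycle 0: PE[1][1] → acc 0, east 0, south 0
  cycle 1: PE[0][1] → acc 3, east 3, south 1
  cycle 1: PE[1][0] → acc 10, east 5, south 2
  cycle 1: PE[1][1] → acc 0, east 0, south 0
  cycle 2: PE[0][1] → acc 33, east 6, south 5
  cycle 2: PE[1][0] → acc 13, east 1, south 3
  cycle 2: PE[1][1] → acc 5, east 5, south 1
  cycle 3: PE[0][1] → acc 63, east 6, south 5
  cycle 3: PE[1][0] → acc 76, east 9, south 7
  cycle 3: PE[1][1] → acc 10, east 1, south 5
  cycle 4: PE[0][1] → acc 63, east 0, south 0
  cycle 4: PE[1][0] → acc 76, east 0, south 0
  cycle 4: PE[1][1] → acc 55, east 9, south 5

PE[1][1].acc = 55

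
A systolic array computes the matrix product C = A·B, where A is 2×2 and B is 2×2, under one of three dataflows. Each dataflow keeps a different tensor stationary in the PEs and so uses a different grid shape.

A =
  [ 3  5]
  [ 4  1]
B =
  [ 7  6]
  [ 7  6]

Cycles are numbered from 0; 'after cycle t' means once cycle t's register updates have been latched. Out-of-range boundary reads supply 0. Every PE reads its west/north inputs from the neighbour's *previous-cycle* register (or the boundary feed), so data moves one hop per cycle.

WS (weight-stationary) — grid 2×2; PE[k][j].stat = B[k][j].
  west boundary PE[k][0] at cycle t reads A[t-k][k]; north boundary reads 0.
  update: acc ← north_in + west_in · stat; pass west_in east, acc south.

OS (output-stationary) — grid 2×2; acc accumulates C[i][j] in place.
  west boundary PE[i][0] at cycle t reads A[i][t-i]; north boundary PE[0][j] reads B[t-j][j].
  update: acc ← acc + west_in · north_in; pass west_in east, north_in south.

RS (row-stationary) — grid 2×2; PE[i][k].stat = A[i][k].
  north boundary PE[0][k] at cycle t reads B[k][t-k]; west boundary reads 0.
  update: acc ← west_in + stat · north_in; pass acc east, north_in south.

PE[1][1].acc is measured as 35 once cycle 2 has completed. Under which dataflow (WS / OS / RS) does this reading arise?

— WS: 2×2; PE[1][1] trace:
  [0] (1,1) acc=0 (h:0 v:0)
  [1] (1,1) acc=0 (h:0 v:0)
  [2] (1,1) acc=48 (h:5 v:48)
— OS: 2×2; PE[1][1] trace:
  [0] (1,1) acc=0 (h:0 v:0)
  [1] (1,1) acc=0 (h:0 v:0)
  [2] (1,1) acc=24 (h:4 v:6)
— RS: 2×2; PE[1][1] trace:
  [0] (1,1) acc=0 (h:0 v:0)
  [1] (1,1) acc=0 (h:0 v:0)
  [2] (1,1) acc=35 (h:35 v:7)

dataflow = RS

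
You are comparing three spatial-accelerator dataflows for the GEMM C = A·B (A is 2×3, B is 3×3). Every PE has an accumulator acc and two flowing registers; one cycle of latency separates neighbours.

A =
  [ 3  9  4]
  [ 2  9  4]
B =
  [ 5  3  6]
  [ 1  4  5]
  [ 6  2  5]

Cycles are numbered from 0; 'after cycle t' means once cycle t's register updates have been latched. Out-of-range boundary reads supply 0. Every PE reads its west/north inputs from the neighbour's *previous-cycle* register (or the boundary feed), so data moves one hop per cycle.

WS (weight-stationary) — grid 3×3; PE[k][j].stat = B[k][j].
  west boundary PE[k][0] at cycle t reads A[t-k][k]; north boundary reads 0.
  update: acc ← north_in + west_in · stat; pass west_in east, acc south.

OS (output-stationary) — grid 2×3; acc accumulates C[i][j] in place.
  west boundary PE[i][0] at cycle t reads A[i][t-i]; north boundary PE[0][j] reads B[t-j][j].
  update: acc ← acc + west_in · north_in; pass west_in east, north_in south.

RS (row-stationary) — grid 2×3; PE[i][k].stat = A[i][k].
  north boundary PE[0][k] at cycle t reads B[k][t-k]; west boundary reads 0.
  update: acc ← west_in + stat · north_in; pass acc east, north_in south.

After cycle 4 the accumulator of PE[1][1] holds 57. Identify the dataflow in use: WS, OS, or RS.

dataflow = RS

Under WS (3×3), PE[1][1]:
  after 0 — PE[1][1] acc=0, pass-E 0, pass-S 0
  after 1 — PE[1][1] acc=0, pass-E 0, pass-S 0
  after 2 — PE[1][1] acc=45, pass-E 9, pass-S 45
  after 3 — PE[1][1] acc=42, pass-E 9, pass-S 42
  after 4 — PE[1][1] acc=0, pass-E 0, pass-S 0
Under OS (2×3), PE[1][1]:
  after 0 — PE[1][1] acc=0, pass-E 0, pass-S 0
  after 1 — PE[1][1] acc=0, pass-E 0, pass-S 0
  after 2 — PE[1][1] acc=6, pass-E 2, pass-S 3
  after 3 — PE[1][1] acc=42, pass-E 9, pass-S 4
  after 4 — PE[1][1] acc=50, pass-E 4, pass-S 2
Under RS (2×3), PE[1][1]:
  after 0 — PE[1][1] acc=0, pass-E 0, pass-S 0
  after 1 — PE[1][1] acc=0, pass-E 0, pass-S 0
  after 2 — PE[1][1] acc=19, pass-E 19, pass-S 1
  after 3 — PE[1][1] acc=42, pass-E 42, pass-S 4
  after 4 — PE[1][1] acc=57, pass-E 57, pass-S 5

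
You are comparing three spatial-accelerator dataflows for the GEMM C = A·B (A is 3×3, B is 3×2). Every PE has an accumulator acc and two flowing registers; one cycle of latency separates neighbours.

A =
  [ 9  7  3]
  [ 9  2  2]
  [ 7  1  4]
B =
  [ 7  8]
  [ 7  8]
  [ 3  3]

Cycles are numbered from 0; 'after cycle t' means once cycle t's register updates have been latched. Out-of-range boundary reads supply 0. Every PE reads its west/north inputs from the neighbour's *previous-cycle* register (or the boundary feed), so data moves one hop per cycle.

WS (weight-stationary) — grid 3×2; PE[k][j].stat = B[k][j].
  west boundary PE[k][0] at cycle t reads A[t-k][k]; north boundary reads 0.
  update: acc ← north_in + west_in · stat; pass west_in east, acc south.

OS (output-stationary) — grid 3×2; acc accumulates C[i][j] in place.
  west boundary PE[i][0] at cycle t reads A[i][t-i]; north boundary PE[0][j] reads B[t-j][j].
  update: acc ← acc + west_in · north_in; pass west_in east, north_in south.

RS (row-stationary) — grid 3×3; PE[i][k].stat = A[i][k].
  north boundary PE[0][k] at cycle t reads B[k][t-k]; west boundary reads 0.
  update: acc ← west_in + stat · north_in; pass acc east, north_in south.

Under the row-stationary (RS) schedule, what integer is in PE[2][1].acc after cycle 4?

RS 3×3: PE[2][1] cycle-by-cycle (with neighbour feeds):
  step 0 · PE1,1: acc=0; fwd→0 fwd↓0
  step 0 · PE2,0: acc=0; fwd→0 fwd↓0
  step 0 · PE2,1: acc=0; fwd→0 fwd↓0
  step 1 · PE1,1: acc=0; fwd→0 fwd↓0
  step 1 · PE2,0: acc=0; fwd→0 fwd↓0
  step 1 · PE2,1: acc=0; fwd→0 fwd↓0
  step 2 · PE1,1: acc=77; fwd→77 fwd↓7
  step 2 · PE2,0: acc=49; fwd→49 fwd↓7
  step 2 · PE2,1: acc=0; fwd→0 fwd↓0
  step 3 · PE1,1: acc=88; fwd→88 fwd↓8
  step 3 · PE2,0: acc=56; fwd→56 fwd↓8
  step 3 · PE2,1: acc=56; fwd→56 fwd↓7
  step 4 · PE1,1: acc=0; fwd→0 fwd↓0
  step 4 · PE2,0: acc=0; fwd→0 fwd↓0
  step 4 · PE2,1: acc=64; fwd→64 fwd↓8

PE[2][1].acc = 64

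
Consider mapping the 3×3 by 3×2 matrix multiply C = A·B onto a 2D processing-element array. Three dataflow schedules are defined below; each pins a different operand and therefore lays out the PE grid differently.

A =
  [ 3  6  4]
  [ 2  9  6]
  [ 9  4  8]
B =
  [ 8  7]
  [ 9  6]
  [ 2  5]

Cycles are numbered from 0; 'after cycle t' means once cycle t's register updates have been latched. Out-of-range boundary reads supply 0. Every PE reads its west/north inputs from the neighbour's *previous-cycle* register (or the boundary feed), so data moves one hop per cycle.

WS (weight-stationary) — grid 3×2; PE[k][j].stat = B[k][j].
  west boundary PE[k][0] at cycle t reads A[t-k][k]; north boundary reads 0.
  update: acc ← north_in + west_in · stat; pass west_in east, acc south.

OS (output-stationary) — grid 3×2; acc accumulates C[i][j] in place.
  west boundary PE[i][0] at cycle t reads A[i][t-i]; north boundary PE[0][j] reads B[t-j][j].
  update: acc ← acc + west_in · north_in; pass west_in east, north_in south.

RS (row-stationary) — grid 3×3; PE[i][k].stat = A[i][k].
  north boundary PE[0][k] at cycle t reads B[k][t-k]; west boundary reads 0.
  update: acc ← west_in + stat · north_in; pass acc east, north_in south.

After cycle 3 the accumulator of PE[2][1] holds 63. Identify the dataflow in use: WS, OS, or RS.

dataflow = OS

WS (3×2 grid), PE[2][1]:
  0: (2,1).acc=0  regs=<0,0>
  1: (2,1).acc=0  regs=<0,0>
  2: (2,1).acc=0  regs=<0,0>
  3: (2,1).acc=77  regs=<4,77>
OS (3×2 grid), PE[2][1]:
  0: (2,1).acc=0  regs=<0,0>
  1: (2,1).acc=0  regs=<0,0>
  2: (2,1).acc=0  regs=<0,0>
  3: (2,1).acc=63  regs=<9,7>
RS (3×3 grid), PE[2][1]:
  0: (2,1).acc=0  regs=<0,0>
  1: (2,1).acc=0  regs=<0,0>
  2: (2,1).acc=0  regs=<0,0>
  3: (2,1).acc=108  regs=<108,9>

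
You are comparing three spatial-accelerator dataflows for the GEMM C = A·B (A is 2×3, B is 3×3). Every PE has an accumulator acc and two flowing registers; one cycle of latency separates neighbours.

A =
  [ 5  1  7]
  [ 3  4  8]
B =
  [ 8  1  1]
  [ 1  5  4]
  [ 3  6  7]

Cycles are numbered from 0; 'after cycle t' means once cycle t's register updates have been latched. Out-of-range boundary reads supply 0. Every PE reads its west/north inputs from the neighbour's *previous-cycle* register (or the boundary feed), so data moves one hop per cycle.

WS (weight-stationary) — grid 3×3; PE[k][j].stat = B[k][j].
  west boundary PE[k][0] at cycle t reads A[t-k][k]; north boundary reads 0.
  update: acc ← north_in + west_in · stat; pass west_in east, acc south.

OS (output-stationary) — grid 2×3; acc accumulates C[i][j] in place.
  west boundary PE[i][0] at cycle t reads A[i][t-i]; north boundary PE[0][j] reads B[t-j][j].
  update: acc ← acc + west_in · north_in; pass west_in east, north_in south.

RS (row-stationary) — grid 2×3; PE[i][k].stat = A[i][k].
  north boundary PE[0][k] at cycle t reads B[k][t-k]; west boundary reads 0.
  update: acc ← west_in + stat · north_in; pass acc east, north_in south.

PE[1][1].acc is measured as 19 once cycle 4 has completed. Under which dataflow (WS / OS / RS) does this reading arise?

Under WS (3×3), PE[1][1]:
  cycle 0: PE[1][1] → acc 0, east 0, south 0
  cycle 1: PE[1][1] → acc 0, east 0, south 0
  cycle 2: PE[1][1] → acc 10, east 1, south 10
  cycle 3: PE[1][1] → acc 23, east 4, south 23
  cycle 4: PE[1][1] → acc 0, east 0, south 0
Under OS (2×3), PE[1][1]:
  cycle 0: PE[1][1] → acc 0, east 0, south 0
  cycle 1: PE[1][1] → acc 0, east 0, south 0
  cycle 2: PE[1][1] → acc 3, east 3, south 1
  cycle 3: PE[1][1] → acc 23, east 4, south 5
  cycle 4: PE[1][1] → acc 71, east 8, south 6
Under RS (2×3), PE[1][1]:
  cycle 0: PE[1][1] → acc 0, east 0, south 0
  cycle 1: PE[1][1] → acc 0, east 0, south 0
  cycle 2: PE[1][1] → acc 28, east 28, south 1
  cycle 3: PE[1][1] → acc 23, east 23, south 5
  cycle 4: PE[1][1] → acc 19, east 19, south 4

dataflow = RS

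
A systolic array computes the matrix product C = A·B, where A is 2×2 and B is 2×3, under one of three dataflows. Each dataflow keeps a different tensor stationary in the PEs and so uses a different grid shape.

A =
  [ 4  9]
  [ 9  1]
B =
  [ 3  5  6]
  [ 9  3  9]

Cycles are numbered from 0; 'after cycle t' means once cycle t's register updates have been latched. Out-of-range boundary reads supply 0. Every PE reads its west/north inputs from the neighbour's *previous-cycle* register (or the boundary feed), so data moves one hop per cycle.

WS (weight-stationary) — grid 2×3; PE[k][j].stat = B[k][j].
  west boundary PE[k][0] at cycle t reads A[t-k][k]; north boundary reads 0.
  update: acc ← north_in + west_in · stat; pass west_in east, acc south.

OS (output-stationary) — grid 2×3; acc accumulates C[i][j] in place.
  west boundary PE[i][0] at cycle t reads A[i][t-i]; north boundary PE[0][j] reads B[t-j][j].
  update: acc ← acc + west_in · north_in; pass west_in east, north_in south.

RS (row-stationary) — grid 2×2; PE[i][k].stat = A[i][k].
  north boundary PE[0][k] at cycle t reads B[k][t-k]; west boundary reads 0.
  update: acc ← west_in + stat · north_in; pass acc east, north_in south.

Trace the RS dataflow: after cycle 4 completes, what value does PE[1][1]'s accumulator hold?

RS (2×2). Following PE[1][1] plus its west/north inputs:
  t=0 PE[0][1]: acc=0 h=0 v=0
  t=0 PE[1][0]: acc=0 h=0 v=0
  t=0 PE[1][1]: acc=0 h=0 v=0
  t=1 PE[0][1]: acc=93 h=93 v=9
  t=1 PE[1][0]: acc=27 h=27 v=3
  t=1 PE[1][1]: acc=0 h=0 v=0
  t=2 PE[0][1]: acc=47 h=47 v=3
  t=2 PE[1][0]: acc=45 h=45 v=5
  t=2 PE[1][1]: acc=36 h=36 v=9
  t=3 PE[0][1]: acc=105 h=105 v=9
  t=3 PE[1][0]: acc=54 h=54 v=6
  t=3 PE[1][1]: acc=48 h=48 v=3
  t=4 PE[0][1]: acc=0 h=0 v=0
  t=4 PE[1][0]: acc=0 h=0 v=0
  t=4 PE[1][1]: acc=63 h=63 v=9

PE[1][1].acc = 63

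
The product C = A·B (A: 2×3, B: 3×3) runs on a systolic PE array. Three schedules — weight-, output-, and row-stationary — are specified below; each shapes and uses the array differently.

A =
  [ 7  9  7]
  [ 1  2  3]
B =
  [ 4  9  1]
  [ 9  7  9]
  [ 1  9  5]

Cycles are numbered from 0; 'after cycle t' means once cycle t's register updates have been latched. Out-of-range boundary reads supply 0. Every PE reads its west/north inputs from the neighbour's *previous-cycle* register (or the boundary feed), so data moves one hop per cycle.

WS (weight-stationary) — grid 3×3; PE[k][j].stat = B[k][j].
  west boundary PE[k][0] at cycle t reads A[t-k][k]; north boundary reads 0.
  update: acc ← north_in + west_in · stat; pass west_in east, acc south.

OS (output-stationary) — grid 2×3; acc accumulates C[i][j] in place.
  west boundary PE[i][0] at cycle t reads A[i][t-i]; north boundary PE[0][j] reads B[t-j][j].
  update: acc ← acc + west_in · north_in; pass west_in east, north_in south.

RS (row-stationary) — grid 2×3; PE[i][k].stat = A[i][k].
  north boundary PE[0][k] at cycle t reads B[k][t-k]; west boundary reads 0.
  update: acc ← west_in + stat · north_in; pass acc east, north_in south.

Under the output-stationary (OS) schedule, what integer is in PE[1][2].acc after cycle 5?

PE[1][2].acc = 34

OS on a 2×3 grid — tracing PE[1][2] and its feeders:
  0: (0,2).acc=0  regs=<0,0>
  0: (1,1).acc=0  regs=<0,0>
  0: (1,2).acc=0  regs=<0,0>
  1: (0,2).acc=0  regs=<0,0>
  1: (1,1).acc=0  regs=<0,0>
  1: (1,2).acc=0  regs=<0,0>
  2: (0,2).acc=7  regs=<7,1>
  2: (1,1).acc=9  regs=<1,9>
  2: (1,2).acc=0  regs=<0,0>
  3: (0,2).acc=88  regs=<9,9>
  3: (1,1).acc=23  regs=<2,7>
  3: (1,2).acc=1  regs=<1,1>
  4: (0,2).acc=123  regs=<7,5>
  4: (1,1).acc=50  regs=<3,9>
  4: (1,2).acc=19  regs=<2,9>
  5: (0,2).acc=123  regs=<0,0>
  5: (1,1).acc=50  regs=<0,0>
  5: (1,2).acc=34  regs=<3,5>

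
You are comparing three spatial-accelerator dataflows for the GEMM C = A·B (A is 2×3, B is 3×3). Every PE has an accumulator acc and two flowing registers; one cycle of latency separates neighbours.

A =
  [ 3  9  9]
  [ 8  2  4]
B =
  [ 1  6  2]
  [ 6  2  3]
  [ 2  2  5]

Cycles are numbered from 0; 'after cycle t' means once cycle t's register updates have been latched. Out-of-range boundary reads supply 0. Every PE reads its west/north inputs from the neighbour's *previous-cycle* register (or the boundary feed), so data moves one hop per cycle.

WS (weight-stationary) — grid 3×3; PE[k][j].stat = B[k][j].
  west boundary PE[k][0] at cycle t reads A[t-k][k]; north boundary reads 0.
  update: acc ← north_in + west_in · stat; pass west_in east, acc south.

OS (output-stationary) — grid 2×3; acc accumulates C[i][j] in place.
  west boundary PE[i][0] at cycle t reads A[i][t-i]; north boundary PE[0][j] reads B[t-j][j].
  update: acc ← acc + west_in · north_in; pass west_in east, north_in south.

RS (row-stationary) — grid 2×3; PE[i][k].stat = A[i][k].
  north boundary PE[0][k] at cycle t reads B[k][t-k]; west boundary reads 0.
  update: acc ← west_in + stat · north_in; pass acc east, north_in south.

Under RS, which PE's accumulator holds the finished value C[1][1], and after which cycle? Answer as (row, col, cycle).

Under RS, C[1][1] lands at PE[1][2]:
  [0] (1,2) acc=0 (h:0 v:0)
  [1] (1,2) acc=0 (h:0 v:0)
  [2] (1,2) acc=0 (h:0 v:0)
  [3] (1,2) acc=28 (h:28 v:2)
  [4] (1,2) acc=60 (h:60 v:2)

(row, col, cycle) = (1, 2, 4)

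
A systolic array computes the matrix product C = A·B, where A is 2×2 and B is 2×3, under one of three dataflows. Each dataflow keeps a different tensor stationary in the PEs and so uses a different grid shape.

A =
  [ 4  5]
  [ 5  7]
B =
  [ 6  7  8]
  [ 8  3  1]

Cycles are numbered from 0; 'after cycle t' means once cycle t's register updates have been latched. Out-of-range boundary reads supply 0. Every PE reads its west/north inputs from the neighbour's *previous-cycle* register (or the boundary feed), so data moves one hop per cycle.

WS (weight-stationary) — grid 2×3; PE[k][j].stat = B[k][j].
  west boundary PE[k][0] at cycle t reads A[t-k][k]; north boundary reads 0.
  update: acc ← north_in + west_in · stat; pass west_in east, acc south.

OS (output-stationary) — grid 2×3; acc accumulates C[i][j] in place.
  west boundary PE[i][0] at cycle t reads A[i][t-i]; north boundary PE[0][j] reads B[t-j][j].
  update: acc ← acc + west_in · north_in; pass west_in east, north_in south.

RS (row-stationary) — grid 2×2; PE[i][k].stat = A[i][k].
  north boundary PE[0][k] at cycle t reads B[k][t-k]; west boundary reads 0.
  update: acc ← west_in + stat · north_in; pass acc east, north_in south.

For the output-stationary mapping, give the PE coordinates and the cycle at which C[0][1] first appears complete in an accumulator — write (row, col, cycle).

(row, col, cycle) = (0, 1, 2)

OS: C[0][1] accumulates in PE[0][1]:
  t=0 PE[0][1]: acc=0 h=0 v=0
  t=1 PE[0][1]: acc=28 h=4 v=7
  t=2 PE[0][1]: acc=43 h=5 v=3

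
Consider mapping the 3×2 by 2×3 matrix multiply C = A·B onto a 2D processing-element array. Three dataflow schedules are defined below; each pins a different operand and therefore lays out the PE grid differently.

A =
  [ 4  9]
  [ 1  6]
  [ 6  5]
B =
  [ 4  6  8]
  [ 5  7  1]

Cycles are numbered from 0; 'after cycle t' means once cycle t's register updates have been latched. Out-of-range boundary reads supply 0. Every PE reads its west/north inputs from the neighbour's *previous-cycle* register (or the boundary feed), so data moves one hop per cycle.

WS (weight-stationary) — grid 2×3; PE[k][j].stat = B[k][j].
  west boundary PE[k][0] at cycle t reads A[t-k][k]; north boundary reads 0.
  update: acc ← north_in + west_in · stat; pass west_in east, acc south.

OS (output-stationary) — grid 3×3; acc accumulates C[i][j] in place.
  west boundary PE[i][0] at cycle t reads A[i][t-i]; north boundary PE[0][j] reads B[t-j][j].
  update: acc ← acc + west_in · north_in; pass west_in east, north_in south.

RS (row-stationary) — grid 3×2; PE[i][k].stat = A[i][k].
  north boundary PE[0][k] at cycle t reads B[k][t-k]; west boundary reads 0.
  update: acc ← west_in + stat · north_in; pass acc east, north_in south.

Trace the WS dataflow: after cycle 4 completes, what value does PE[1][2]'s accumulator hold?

WS (2×3). Following PE[1][2] plus its west/north inputs:
  [0] (0,2) acc=0 (h:0 v:0)
  [0] (1,1) acc=0 (h:0 v:0)
  [0] (1,2) acc=0 (h:0 v:0)
  [1] (0,2) acc=0 (h:0 v:0)
  [1] (1,1) acc=0 (h:0 v:0)
  [1] (1,2) acc=0 (h:0 v:0)
  [2] (0,2) acc=32 (h:4 v:32)
  [2] (1,1) acc=87 (h:9 v:87)
  [2] (1,2) acc=0 (h:0 v:0)
  [3] (0,2) acc=8 (h:1 v:8)
  [3] (1,1) acc=48 (h:6 v:48)
  [3] (1,2) acc=41 (h:9 v:41)
  [4] (0,2) acc=48 (h:6 v:48)
  [4] (1,1) acc=71 (h:5 v:71)
  [4] (1,2) acc=14 (h:6 v:14)

PE[1][2].acc = 14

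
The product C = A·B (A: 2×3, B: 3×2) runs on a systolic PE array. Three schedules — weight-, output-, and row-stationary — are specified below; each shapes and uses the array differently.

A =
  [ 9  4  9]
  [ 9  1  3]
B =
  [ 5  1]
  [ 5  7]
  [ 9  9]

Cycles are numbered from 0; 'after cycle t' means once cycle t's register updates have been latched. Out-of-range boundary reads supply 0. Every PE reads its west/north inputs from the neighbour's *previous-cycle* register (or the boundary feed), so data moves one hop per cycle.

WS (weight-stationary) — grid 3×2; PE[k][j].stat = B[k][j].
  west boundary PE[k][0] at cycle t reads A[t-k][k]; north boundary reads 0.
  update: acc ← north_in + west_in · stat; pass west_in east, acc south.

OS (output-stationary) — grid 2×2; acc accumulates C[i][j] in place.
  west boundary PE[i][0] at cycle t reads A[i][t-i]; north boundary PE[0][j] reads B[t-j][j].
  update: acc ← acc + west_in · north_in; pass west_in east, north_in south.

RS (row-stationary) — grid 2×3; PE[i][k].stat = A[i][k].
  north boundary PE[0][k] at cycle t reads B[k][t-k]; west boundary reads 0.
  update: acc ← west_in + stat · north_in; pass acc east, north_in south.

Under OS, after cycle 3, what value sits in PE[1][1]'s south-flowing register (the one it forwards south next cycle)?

register = 7

OS on a 2×2 grid — tracing PE[1][1] and its feeders:
  step 0 · PE0,1: acc=0; fwd→0 fwd↓0
  step 0 · PE1,0: acc=0; fwd→0 fwd↓0
  step 0 · PE1,1: acc=0; fwd→0 fwd↓0
  step 1 · PE0,1: acc=9; fwd→9 fwd↓1
  step 1 · PE1,0: acc=45; fwd→9 fwd↓5
  step 1 · PE1,1: acc=0; fwd→0 fwd↓0
  step 2 · PE0,1: acc=37; fwd→4 fwd↓7
  step 2 · PE1,0: acc=50; fwd→1 fwd↓5
  step 2 · PE1,1: acc=9; fwd→9 fwd↓1
  step 3 · PE0,1: acc=118; fwd→9 fwd↓9
  step 3 · PE1,0: acc=77; fwd→3 fwd↓9
  step 3 · PE1,1: acc=16; fwd→1 fwd↓7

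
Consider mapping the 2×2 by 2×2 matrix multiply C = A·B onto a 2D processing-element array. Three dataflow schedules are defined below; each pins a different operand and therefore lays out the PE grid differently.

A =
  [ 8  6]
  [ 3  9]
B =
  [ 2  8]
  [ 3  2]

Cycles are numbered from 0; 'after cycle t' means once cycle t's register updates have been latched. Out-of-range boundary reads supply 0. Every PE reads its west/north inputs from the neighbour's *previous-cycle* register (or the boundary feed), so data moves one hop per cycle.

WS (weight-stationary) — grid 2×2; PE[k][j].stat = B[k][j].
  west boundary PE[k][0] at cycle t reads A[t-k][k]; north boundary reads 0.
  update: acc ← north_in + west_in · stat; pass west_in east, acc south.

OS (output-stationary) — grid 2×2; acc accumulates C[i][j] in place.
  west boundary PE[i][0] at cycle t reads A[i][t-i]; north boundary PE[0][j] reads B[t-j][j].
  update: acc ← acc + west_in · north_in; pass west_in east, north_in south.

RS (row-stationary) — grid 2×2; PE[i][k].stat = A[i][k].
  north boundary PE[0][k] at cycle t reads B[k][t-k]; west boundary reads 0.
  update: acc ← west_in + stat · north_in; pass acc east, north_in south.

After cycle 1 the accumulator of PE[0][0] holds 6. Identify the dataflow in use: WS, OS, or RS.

WS (2×2 grid), PE[0][0]:
  c0 r0c0: 16 / 8 / 16
  c1 r0c0: 6 / 3 / 6
OS (2×2 grid), PE[0][0]:
  c0 r0c0: 16 / 8 / 2
  c1 r0c0: 34 / 6 / 3
RS (2×2 grid), PE[0][0]:
  c0 r0c0: 16 / 16 / 2
  c1 r0c0: 64 / 64 / 8

dataflow = WS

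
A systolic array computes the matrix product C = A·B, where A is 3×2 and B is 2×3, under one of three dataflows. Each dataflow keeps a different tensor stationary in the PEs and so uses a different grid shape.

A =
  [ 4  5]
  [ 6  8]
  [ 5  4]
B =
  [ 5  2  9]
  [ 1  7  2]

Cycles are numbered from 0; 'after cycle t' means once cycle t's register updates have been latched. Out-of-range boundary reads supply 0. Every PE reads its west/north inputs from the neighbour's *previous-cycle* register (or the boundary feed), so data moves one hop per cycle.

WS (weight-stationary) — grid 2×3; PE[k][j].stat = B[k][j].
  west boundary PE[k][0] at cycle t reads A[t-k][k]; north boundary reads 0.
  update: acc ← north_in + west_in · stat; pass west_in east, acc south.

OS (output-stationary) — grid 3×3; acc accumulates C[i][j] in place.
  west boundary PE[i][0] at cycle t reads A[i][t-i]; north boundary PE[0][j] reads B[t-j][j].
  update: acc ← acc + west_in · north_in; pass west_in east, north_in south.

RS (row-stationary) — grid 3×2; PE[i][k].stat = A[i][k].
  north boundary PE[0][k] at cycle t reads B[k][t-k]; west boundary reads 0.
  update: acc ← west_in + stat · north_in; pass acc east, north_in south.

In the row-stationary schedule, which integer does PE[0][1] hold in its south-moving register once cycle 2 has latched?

RS 3×2: PE[0][1] cycle-by-cycle (with neighbour feeds):
  0: (0,0).acc=20  regs=<20,5>
  0: (0,1).acc=0  regs=<0,0>
  1: (0,0).acc=8  regs=<8,2>
  1: (0,1).acc=25  regs=<25,1>
  2: (0,0).acc=36  regs=<36,9>
  2: (0,1).acc=43  regs=<43,7>

register = 7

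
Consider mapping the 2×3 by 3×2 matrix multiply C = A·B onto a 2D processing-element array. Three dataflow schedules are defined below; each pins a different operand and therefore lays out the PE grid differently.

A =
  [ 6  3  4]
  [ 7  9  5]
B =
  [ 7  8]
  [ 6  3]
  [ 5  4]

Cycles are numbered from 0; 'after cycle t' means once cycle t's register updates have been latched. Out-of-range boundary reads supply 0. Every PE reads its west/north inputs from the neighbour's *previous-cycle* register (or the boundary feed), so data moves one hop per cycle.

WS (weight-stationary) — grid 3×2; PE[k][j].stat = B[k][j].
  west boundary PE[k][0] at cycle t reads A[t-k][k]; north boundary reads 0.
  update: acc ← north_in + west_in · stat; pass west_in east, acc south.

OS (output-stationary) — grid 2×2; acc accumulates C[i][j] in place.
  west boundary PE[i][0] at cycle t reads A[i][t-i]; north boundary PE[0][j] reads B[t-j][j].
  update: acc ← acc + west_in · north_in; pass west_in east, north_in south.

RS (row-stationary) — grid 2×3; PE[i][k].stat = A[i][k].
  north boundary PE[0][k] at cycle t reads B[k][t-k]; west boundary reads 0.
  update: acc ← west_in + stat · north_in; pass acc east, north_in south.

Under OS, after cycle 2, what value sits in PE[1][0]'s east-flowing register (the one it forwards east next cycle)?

register = 9

Tracing OS — 2×2 array, target PE[1][0]:
  t=0 PE[0][0]: acc=42 h=6 v=7
  t=0 PE[1][0]: acc=0 h=0 v=0
  t=1 PE[0][0]: acc=60 h=3 v=6
  t=1 PE[1][0]: acc=49 h=7 v=7
  t=2 PE[0][0]: acc=80 h=4 v=5
  t=2 PE[1][0]: acc=103 h=9 v=6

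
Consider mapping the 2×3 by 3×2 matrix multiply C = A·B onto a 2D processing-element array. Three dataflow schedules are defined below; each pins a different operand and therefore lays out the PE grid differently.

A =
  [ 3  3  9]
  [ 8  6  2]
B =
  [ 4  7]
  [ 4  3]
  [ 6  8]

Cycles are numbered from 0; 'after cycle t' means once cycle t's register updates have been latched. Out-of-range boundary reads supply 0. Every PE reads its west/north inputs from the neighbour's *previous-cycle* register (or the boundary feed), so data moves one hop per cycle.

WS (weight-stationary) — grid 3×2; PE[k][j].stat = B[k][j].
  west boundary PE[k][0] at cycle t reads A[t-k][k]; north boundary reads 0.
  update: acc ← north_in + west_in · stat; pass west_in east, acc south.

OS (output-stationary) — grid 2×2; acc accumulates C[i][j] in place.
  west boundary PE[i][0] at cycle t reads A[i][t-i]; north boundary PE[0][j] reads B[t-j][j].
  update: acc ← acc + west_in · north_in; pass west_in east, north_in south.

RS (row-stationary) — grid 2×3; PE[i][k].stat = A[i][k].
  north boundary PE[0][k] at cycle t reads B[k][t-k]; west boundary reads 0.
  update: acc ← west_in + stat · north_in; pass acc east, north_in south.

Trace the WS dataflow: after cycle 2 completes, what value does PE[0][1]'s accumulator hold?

PE[0][1].acc = 56

WS 3×2: PE[0][1] cycle-by-cycle (with neighbour feeds):
  @0  [0,0]  acc 12  |  →3  ↓12
  @0  [0,1]  acc 0  |  →0  ↓0
  @1  [0,0]  acc 32  |  →8  ↓32
  @1  [0,1]  acc 21  |  →3  ↓21
  @2  [0,0]  acc 0  |  →0  ↓0
  @2  [0,1]  acc 56  |  →8  ↓56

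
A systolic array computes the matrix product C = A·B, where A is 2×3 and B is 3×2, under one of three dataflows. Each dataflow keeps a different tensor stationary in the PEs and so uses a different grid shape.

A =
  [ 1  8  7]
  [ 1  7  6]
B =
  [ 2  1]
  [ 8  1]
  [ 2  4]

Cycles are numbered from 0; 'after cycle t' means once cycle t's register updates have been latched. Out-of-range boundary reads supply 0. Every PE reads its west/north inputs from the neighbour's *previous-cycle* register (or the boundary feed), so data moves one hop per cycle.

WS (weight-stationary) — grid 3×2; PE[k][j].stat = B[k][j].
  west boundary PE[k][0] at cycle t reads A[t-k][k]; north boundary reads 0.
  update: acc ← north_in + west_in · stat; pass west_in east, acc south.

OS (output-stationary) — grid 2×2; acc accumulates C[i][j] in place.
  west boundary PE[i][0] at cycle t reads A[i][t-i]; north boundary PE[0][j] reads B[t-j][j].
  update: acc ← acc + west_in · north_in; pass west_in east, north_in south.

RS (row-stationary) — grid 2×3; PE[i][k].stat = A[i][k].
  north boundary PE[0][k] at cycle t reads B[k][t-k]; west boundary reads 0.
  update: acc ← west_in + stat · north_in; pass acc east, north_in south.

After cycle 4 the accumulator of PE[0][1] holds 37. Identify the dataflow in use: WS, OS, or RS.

WS (3×2 grid), PE[0][1]:
  cycle 0: PE[0][1] → acc 0, east 0, south 0
  cycle 1: PE[0][1] → acc 1, east 1, south 1
  cycle 2: PE[0][1] → acc 1, east 1, south 1
  cycle 3: PE[0][1] → acc 0, east 0, south 0
  cycle 4: PE[0][1] → acc 0, east 0, south 0
OS (2×2 grid), PE[0][1]:
  cycle 0: PE[0][1] → acc 0, east 0, south 0
  cycle 1: PE[0][1] → acc 1, east 1, south 1
  cycle 2: PE[0][1] → acc 9, east 8, south 1
  cycle 3: PE[0][1] → acc 37, east 7, south 4
  cycle 4: PE[0][1] → acc 37, east 0, south 0
RS (2×3 grid), PE[0][1]:
  cycle 0: PE[0][1] → acc 0, east 0, south 0
  cycle 1: PE[0][1] → acc 66, east 66, south 8
  cycle 2: PE[0][1] → acc 9, east 9, south 1
  cycle 3: PE[0][1] → acc 0, east 0, south 0
  cycle 4: PE[0][1] → acc 0, east 0, south 0

dataflow = OS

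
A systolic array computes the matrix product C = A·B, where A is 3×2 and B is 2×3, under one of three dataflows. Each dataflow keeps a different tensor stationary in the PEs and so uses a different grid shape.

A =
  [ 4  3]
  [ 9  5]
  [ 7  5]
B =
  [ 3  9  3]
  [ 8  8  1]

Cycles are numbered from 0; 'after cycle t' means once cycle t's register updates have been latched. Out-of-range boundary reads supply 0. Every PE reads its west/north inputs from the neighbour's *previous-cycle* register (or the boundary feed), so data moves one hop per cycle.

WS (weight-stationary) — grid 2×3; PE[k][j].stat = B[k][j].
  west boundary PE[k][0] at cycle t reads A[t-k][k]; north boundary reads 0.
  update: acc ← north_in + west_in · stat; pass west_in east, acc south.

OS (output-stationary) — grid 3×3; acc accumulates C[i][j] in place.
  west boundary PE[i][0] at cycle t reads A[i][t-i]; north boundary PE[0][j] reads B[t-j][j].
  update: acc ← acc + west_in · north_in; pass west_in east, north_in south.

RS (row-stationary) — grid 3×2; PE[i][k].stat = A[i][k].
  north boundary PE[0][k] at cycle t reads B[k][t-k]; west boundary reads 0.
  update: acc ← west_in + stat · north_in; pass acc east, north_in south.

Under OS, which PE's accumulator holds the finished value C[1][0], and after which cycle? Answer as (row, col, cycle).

OS: C[1][0] accumulates in PE[1][0]:
  t=0 PE[1][0]: acc=0 h=0 v=0
  t=1 PE[1][0]: acc=27 h=9 v=3
  t=2 PE[1][0]: acc=67 h=5 v=8

(row, col, cycle) = (1, 0, 2)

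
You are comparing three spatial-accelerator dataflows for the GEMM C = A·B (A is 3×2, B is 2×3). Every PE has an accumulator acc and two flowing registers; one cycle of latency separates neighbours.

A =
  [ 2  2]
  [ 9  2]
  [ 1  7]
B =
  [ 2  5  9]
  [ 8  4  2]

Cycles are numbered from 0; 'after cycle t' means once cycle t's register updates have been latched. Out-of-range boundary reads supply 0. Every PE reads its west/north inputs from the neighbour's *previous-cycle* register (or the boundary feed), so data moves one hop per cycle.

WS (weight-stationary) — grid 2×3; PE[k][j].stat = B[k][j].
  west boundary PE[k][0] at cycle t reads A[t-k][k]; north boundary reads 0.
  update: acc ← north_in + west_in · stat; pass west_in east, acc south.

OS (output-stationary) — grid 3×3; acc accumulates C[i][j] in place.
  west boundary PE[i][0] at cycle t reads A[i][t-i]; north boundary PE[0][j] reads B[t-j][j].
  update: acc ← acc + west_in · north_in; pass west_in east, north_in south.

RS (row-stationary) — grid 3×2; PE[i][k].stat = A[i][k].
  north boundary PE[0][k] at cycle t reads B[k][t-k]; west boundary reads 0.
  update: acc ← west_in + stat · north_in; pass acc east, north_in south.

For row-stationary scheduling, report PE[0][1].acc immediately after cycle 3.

RS 3×2: PE[0][1] cycle-by-cycle (with neighbour feeds):
  cycle 0: PE[0][0] → acc 4, east 4, south 2
  cycle 0: PE[0][1] → acc 0, east 0, south 0
  cycle 1: PE[0][0] → acc 10, east 10, south 5
  cycle 1: PE[0][1] → acc 20, east 20, south 8
  cycle 2: PE[0][0] → acc 18, east 18, south 9
  cycle 2: PE[0][1] → acc 18, east 18, south 4
  cycle 3: PE[0][0] → acc 0, east 0, south 0
  cycle 3: PE[0][1] → acc 22, east 22, south 2

PE[0][1].acc = 22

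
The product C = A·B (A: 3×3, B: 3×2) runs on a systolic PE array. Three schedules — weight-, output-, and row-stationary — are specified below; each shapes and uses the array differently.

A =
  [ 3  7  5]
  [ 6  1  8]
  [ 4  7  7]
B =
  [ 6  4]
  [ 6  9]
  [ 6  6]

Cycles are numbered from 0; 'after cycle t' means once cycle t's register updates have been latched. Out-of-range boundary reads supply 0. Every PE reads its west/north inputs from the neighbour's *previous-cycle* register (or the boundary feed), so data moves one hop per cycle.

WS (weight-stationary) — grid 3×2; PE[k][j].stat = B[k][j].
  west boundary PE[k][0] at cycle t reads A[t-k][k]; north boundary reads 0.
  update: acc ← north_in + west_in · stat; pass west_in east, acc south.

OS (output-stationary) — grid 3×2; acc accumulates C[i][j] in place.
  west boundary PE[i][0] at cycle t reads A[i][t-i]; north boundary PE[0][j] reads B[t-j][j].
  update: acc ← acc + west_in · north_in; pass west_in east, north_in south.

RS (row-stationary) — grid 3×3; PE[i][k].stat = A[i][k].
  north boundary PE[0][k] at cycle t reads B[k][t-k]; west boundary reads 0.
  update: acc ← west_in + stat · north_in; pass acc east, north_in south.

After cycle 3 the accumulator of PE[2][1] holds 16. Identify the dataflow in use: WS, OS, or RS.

dataflow = OS

Under WS (3×2), PE[2][1]:
  step 0 · PE2,1: acc=0; fwd→0 fwd↓0
  step 1 · PE2,1: acc=0; fwd→0 fwd↓0
  step 2 · PE2,1: acc=0; fwd→0 fwd↓0
  step 3 · PE2,1: acc=105; fwd→5 fwd↓105
Under OS (3×2), PE[2][1]:
  step 0 · PE2,1: acc=0; fwd→0 fwd↓0
  step 1 · PE2,1: acc=0; fwd→0 fwd↓0
  step 2 · PE2,1: acc=0; fwd→0 fwd↓0
  step 3 · PE2,1: acc=16; fwd→4 fwd↓4
Under RS (3×3), PE[2][1]:
  step 0 · PE2,1: acc=0; fwd→0 fwd↓0
  step 1 · PE2,1: acc=0; fwd→0 fwd↓0
  step 2 · PE2,1: acc=0; fwd→0 fwd↓0
  step 3 · PE2,1: acc=66; fwd→66 fwd↓6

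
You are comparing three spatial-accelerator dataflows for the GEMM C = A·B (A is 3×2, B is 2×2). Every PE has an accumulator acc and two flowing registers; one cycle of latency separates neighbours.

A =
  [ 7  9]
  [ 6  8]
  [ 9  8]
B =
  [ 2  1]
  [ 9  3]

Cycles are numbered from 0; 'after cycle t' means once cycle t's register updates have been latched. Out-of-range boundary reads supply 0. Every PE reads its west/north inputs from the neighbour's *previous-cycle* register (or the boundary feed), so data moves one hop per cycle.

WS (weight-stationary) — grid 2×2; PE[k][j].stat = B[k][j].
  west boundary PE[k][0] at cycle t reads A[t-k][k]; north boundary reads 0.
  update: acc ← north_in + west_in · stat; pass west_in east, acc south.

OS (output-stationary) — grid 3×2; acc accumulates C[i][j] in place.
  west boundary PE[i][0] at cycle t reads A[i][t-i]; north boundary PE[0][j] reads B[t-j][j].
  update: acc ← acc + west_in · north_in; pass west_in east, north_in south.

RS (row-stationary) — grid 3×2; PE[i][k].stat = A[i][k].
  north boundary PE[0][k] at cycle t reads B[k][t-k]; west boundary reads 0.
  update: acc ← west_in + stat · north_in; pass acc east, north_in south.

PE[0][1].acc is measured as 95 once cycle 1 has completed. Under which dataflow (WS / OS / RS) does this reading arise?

— WS: 2×2; PE[0][1] trace:
  c0 r0c1: 0 / 0 / 0
  c1 r0c1: 7 / 7 / 7
— OS: 3×2; PE[0][1] trace:
  c0 r0c1: 0 / 0 / 0
  c1 r0c1: 7 / 7 / 1
— RS: 3×2; PE[0][1] trace:
  c0 r0c1: 0 / 0 / 0
  c1 r0c1: 95 / 95 / 9

dataflow = RS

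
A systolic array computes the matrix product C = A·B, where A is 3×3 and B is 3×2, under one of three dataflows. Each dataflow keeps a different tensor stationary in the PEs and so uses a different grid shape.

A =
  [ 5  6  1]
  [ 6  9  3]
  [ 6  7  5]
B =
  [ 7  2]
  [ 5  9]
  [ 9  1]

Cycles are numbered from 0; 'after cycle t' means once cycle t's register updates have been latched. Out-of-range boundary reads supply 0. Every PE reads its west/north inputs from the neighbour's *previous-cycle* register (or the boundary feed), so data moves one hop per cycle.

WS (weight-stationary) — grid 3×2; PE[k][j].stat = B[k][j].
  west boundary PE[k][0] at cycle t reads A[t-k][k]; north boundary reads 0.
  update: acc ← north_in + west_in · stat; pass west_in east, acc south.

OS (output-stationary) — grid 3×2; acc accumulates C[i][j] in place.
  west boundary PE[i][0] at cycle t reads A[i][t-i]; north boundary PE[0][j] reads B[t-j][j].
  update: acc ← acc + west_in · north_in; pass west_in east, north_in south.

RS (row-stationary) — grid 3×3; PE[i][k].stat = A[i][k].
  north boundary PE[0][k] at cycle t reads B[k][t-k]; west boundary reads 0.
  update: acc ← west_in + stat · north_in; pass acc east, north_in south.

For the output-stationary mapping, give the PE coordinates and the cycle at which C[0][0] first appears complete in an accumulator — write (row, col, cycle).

(row, col, cycle) = (0, 0, 2)

OS: C[0][0] accumulates in PE[0][0]:
  cycle 0: PE[0][0] → acc 35, east 5, south 7
  cycle 1: PE[0][0] → acc 65, east 6, south 5
  cycle 2: PE[0][0] → acc 74, east 1, south 9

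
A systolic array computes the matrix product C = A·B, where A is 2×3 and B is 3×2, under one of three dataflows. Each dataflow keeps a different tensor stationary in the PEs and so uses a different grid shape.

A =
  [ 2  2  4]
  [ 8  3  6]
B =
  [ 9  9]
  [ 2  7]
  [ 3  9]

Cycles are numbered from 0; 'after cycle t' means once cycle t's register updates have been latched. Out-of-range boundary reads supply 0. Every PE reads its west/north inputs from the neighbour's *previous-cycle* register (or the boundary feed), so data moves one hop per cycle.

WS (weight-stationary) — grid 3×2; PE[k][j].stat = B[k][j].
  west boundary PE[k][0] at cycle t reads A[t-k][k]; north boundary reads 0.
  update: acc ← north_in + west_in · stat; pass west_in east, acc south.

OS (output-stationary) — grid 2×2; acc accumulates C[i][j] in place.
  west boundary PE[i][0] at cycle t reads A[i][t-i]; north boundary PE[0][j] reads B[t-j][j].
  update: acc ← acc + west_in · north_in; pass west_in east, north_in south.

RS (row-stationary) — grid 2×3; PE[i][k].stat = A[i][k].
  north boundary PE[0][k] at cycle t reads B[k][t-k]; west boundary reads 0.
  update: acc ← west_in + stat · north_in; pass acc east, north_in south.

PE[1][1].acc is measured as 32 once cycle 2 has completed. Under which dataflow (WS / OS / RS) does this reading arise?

dataflow = WS

WS (3×2 grid), PE[1][1]:
  @0  [1,1]  acc 0  |  →0  ↓0
  @1  [1,1]  acc 0  |  →0  ↓0
  @2  [1,1]  acc 32  |  →2  ↓32
OS (2×2 grid), PE[1][1]:
  @0  [1,1]  acc 0  |  →0  ↓0
  @1  [1,1]  acc 0  |  →0  ↓0
  @2  [1,1]  acc 72  |  →8  ↓9
RS (2×3 grid), PE[1][1]:
  @0  [1,1]  acc 0  |  →0  ↓0
  @1  [1,1]  acc 0  |  →0  ↓0
  @2  [1,1]  acc 78  |  →78  ↓2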